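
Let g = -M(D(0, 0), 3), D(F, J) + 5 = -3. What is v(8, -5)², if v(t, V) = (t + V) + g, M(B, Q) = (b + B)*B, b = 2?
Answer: 2025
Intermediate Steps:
D(F, J) = -8 (D(F, J) = -5 - 3 = -8)
M(B, Q) = B*(2 + B) (M(B, Q) = (2 + B)*B = B*(2 + B))
g = -48 (g = -(-8)*(2 - 8) = -(-8)*(-6) = -1*48 = -48)
v(t, V) = -48 + V + t (v(t, V) = (t + V) - 48 = (V + t) - 48 = -48 + V + t)
v(8, -5)² = (-48 - 5 + 8)² = (-45)² = 2025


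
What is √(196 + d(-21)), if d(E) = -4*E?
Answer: 2*√70 ≈ 16.733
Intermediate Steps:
√(196 + d(-21)) = √(196 - 4*(-21)) = √(196 + 84) = √280 = 2*√70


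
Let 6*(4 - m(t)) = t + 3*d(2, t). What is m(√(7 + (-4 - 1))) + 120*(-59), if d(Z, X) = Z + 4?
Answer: -7079 - √2/6 ≈ -7079.2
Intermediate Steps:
d(Z, X) = 4 + Z
m(t) = 1 - t/6 (m(t) = 4 - (t + 3*(4 + 2))/6 = 4 - (t + 3*6)/6 = 4 - (t + 18)/6 = 4 - (18 + t)/6 = 4 + (-3 - t/6) = 1 - t/6)
m(√(7 + (-4 - 1))) + 120*(-59) = (1 - √(7 + (-4 - 1))/6) + 120*(-59) = (1 - √(7 - 5)/6) - 7080 = (1 - √2/6) - 7080 = -7079 - √2/6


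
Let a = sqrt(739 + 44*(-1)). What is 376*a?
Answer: 376*sqrt(695) ≈ 9912.4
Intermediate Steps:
a = sqrt(695) (a = sqrt(739 - 44) = sqrt(695) ≈ 26.363)
376*a = 376*sqrt(695)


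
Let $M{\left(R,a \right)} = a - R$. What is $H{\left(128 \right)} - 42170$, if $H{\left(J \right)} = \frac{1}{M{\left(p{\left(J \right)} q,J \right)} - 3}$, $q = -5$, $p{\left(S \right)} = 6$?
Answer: $- \frac{6536349}{155} \approx -42170.0$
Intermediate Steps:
$H{\left(J \right)} = \frac{1}{27 + J}$ ($H{\left(J \right)} = \frac{1}{\left(J - 6 \left(-5\right)\right) - 3} = \frac{1}{\left(J - -30\right) - 3} = \frac{1}{\left(J + 30\right) - 3} = \frac{1}{\left(30 + J\right) - 3} = \frac{1}{27 + J}$)
$H{\left(128 \right)} - 42170 = \frac{1}{27 + 128} - 42170 = \frac{1}{155} - 42170 = - \frac{6536349}{155}$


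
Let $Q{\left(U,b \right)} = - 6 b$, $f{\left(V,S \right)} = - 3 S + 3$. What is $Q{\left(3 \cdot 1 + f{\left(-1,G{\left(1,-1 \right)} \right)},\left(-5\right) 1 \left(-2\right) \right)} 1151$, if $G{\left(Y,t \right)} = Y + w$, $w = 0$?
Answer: $-69060$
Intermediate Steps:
$G{\left(Y,t \right)} = Y$ ($G{\left(Y,t \right)} = Y + 0 = Y$)
$f{\left(V,S \right)} = 3 - 3 S$
$Q{\left(3 \cdot 1 + f{\left(-1,G{\left(1,-1 \right)} \right)},\left(-5\right) 1 \left(-2\right) \right)} 1151 = - 6 \left(-5\right) 1 \left(-2\right) 1151 = - 6 \left(\left(-5\right) \left(-2\right)\right) 1151 = \left(-6\right) 10 \cdot 1151 = \left(-60\right) 1151 = -69060$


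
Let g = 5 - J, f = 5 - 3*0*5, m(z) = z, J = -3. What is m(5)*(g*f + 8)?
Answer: 240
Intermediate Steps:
f = 5 (f = 5 + 0*5 = 5 + 0 = 5)
g = 8 (g = 5 - 1*(-3) = 5 + 3 = 8)
m(5)*(g*f + 8) = 5*(8*5 + 8) = 5*(40 + 8) = 5*48 = 240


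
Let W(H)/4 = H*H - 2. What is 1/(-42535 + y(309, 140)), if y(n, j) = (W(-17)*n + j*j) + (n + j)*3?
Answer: 1/333144 ≈ 3.0017e-6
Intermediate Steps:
W(H) = -8 + 4*H**2 (W(H) = 4*(H*H - 2) = 4*(H**2 - 2) = 4*(-2 + H**2) = -8 + 4*H**2)
y(n, j) = j**2 + 3*j + 1151*n (y(n, j) = ((-8 + 4*(-17)**2)*n + j*j) + (n + j)*3 = ((-8 + 4*289)*n + j**2) + (j + n)*3 = ((-8 + 1156)*n + j**2) + (3*j + 3*n) = (1148*n + j**2) + (3*j + 3*n) = (j**2 + 1148*n) + (3*j + 3*n) = j**2 + 3*j + 1151*n)
1/(-42535 + y(309, 140)) = 1/(-42535 + (140**2 + 3*140 + 1151*309)) = 1/(-42535 + (19600 + 420 + 355659)) = 1/(-42535 + 375679) = 1/333144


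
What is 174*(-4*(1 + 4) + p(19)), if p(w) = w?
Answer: -174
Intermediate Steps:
174*(-4*(1 + 4) + p(19)) = 174*(-4*(1 + 4) + 19) = 174*(-4*5 + 19) = 174*(-20 + 19) = 174*(-1) = -174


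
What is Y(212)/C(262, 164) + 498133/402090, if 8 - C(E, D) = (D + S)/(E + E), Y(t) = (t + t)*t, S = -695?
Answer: 18941319224239/1899071070 ≈ 9974.0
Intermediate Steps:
Y(t) = 2*t**2 (Y(t) = (2*t)*t = 2*t**2)
C(E, D) = 8 - (-695 + D)/(2*E) (C(E, D) = 8 - (D - 695)/(E + E) = 8 - (-695 + D)/(2*E))
Y(212)/C(262, 164) + 498133/402090 = (2*212**2)/(((1/2)*(695 - 1*164 + 16*262)/262)) + 498133/402090 = (2*44944)/(((1/2)*(1/262)*(695 - 164 + 4192))) + 498133*(1/402090) = 89888/(((1/2)*(1/262)*4723)) + 498133/402090 = 89888/(4723/524) + 498133/402090 = 89888*(524/4723) + 498133/402090 = 47101312/4723 + 498133/402090 = 18941319224239/1899071070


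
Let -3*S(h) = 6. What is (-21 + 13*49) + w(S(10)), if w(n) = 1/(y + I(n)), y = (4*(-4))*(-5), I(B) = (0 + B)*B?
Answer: 51745/84 ≈ 616.01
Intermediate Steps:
I(B) = B**2 (I(B) = B*B = B**2)
S(h) = -2 (S(h) = -1/3*6 = -2)
y = 80 (y = -16*(-5) = 80)
w(n) = 1/(80 + n**2)
(-21 + 13*49) + w(S(10)) = (-21 + 13*49) + 1/(80 + (-2)**2) = (-21 + 637) + 1/(80 + 4) = 616 + 1/84 = 51745/84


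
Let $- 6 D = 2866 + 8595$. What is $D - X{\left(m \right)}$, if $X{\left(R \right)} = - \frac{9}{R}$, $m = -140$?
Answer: $- \frac{802297}{420} \approx -1910.2$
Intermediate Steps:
$D = - \frac{11461}{6}$ ($D = - \frac{2866 + 8595}{6} = \left(- \frac{1}{6}\right) 11461 = - \frac{11461}{6} \approx -1910.2$)
$D - X{\left(m \right)} = - \frac{11461}{6} - - \frac{9}{-140} = - \frac{11461}{6} - \left(-9\right) \left(- \frac{1}{140}\right) = - \frac{11461}{6} - \frac{9}{140} = - \frac{802297}{420}$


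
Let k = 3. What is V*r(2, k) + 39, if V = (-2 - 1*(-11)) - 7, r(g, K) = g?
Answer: 43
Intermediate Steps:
V = 2 (V = (-2 + 11) - 7 = 9 - 7 = 2)
V*r(2, k) + 39 = 2*2 + 39 = 4 + 39 = 43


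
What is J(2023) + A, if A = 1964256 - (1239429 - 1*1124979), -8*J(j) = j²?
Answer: 10705919/8 ≈ 1.3382e+6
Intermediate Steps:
J(j) = -j²/8
A = 1849806 (A = 1964256 - (1239429 - 1124979) = 1964256 - 1*114450 = 1964256 - 114450 = 1849806)
J(2023) + A = -⅛*2023² + 1849806 = -⅛*4092529 + 1849806 = -4092529/8 + 1849806 = 10705919/8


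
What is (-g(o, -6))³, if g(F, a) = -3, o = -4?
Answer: 27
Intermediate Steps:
(-g(o, -6))³ = (-1*(-3))³ = 3³ = 27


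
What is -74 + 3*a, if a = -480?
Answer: -1514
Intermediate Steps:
-74 + 3*a = -74 + 3*(-480) = -74 - 1440 = -1514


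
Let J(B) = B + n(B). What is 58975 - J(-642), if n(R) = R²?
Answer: -352547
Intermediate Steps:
J(B) = B + B²
58975 - J(-642) = 58975 - (-642)*(1 - 642) = 58975 - (-642)*(-641) = 58975 - 1*411522 = 58975 - 411522 = -352547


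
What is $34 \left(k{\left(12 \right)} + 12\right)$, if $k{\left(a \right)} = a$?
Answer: $816$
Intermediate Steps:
$34 \left(k{\left(12 \right)} + 12\right) = 34 \left(12 + 12\right) = 34 \cdot 24 = 816$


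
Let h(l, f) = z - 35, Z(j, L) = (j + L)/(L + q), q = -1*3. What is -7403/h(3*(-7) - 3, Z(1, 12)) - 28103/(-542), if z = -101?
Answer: 3917217/36856 ≈ 106.28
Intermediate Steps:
q = -3
Z(j, L) = (L + j)/(-3 + L) (Z(j, L) = (j + L)/(L - 3) = (L + j)/(-3 + L))
h(l, f) = -136 (h(l, f) = -101 - 35 = -136)
-7403/h(3*(-7) - 3, Z(1, 12)) - 28103/(-542) = -7403/(-136) - 28103/(-542) = -7403*(-1/136) - 28103*(-1/542) = 7403/136 + 28103/542 = 3917217/36856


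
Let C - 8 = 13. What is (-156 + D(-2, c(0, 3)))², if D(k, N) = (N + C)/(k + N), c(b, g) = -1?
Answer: 238144/9 ≈ 26460.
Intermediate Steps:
C = 21 (C = 8 + 13 = 21)
D(k, N) = (21 + N)/(N + k) (D(k, N) = (N + 21)/(k + N) = (21 + N)/(N + k))
(-156 + D(-2, c(0, 3)))² = (-156 + (21 - 1)/(-1 - 2))² = (-156 + 20/(-3))² = (-156 - ⅓*20)² = (-156 - 20/3)² = (-488/3)² = 238144/9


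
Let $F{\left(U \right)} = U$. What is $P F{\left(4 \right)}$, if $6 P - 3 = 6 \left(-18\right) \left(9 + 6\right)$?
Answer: $-1078$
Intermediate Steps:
$P = - \frac{539}{2}$ ($P = \frac{1}{2} + \frac{6 \left(-18\right) \left(9 + 6\right)}{6} = \frac{1}{2} + \frac{\left(-108\right) 15}{6} = \frac{1}{2} + \frac{1}{6} \left(-1620\right) = \frac{1}{2} - 270 = - \frac{539}{2} \approx -269.5$)
$P F{\left(4 \right)} = \left(- \frac{539}{2}\right) 4 = -1078$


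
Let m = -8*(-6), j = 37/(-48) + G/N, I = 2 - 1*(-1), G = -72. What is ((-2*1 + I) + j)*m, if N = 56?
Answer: -355/7 ≈ -50.714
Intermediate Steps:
I = 3 (I = 2 + 1 = 3)
j = -691/336 (j = 37/(-48) - 72/56 = 37*(-1/48) - 72*1/56 = -37/48 - 9/7 = -691/336 ≈ -2.0565)
m = 48
((-2*1 + I) + j)*m = ((-2*1 + 3) - 691/336)*48 = ((-2 + 3) - 691/336)*48 = (1 - 691/336)*48 = -355/336*48 = -355/7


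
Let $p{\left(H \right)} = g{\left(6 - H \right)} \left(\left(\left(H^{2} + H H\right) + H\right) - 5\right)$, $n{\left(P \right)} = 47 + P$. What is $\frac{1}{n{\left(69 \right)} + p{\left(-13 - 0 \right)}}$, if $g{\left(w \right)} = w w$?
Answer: $\frac{1}{115636} \approx 8.6478 \cdot 10^{-6}$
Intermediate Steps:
$g{\left(w \right)} = w^{2}$
$p{\left(H \right)} = \left(6 - H\right)^{2} \left(-5 + H + 2 H^{2}\right)$ ($p{\left(H \right)} = \left(6 - H\right)^{2} \left(\left(\left(H^{2} + H H\right) + H\right) - 5\right) = \left(6 - H\right)^{2} \left(\left(\left(H^{2} + H^{2}\right) + H\right) - 5\right) = \left(6 - H\right)^{2} \left(\left(2 H^{2} + H\right) - 5\right) = \left(6 - H\right)^{2} \left(\left(H + 2 H^{2}\right) - 5\right) = \left(6 - H\right)^{2} \left(-5 + H + 2 H^{2}\right)$)
$\frac{1}{n{\left(69 \right)} + p{\left(-13 - 0 \right)}} = \frac{1}{\left(47 + 69\right) + \left(-6 - 13\right)^{2} \left(-5 - 13 + 2 \left(-13 - 0\right)^{2}\right)} = \frac{1}{116 + \left(-6 + \left(-13 + 0\right)\right)^{2} \left(-5 + \left(-13 + 0\right) + 2 \left(-13 + 0\right)^{2}\right)} = \frac{1}{116 + \left(-6 - 13\right)^{2} \left(-5 - 13 + 2 \left(-13\right)^{2}\right)} = \frac{1}{116 + \left(-19\right)^{2} \left(-5 - 13 + 2 \cdot 169\right)} = \frac{1}{116 + 361 \left(-5 - 13 + 338\right)} = \frac{1}{116 + 361 \cdot 320} = \frac{1}{116 + 115520} = \frac{1}{115636}$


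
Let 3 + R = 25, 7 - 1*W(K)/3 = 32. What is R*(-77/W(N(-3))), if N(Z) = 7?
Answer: 1694/75 ≈ 22.587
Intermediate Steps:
W(K) = -75 (W(K) = 21 - 3*32 = 21 - 96 = -75)
R = 22 (R = -3 + 25 = 22)
R*(-77/W(N(-3))) = 22*(-77/(-75)) = 22*(-77*(-1/75)) = 22*(77/75) = 1694/75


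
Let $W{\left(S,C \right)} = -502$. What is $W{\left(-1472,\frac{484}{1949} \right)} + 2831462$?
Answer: $2830960$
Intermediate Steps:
$W{\left(-1472,\frac{484}{1949} \right)} + 2831462 = -502 + 2831462 = 2830960$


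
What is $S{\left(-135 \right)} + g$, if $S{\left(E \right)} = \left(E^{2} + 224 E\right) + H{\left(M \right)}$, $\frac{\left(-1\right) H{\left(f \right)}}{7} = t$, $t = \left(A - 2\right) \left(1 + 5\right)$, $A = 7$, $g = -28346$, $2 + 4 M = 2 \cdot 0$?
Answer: $-40571$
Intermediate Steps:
$M = - \frac{1}{2}$ ($M = - \frac{1}{2} + \frac{2 \cdot 0}{4} = - \frac{1}{2} + \frac{1}{4} \cdot 0 = - \frac{1}{2} + 0 = - \frac{1}{2} \approx -0.5$)
$t = 30$ ($t = \left(7 - 2\right) \left(1 + 5\right) = 5 \cdot 6 = 30$)
$H{\left(f \right)} = -210$ ($H{\left(f \right)} = \left(-7\right) 30 = -210$)
$S{\left(E \right)} = -210 + E^{2} + 224 E$ ($S{\left(E \right)} = \left(E^{2} + 224 E\right) - 210 = -210 + E^{2} + 224 E$)
$S{\left(-135 \right)} + g = \left(-210 + \left(-135\right)^{2} + 224 \left(-135\right)\right) - 28346 = \left(-210 + 18225 - 30240\right) - 28346 = -12225 - 28346 = -40571$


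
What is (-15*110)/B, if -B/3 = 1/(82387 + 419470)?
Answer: 276021350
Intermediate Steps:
B = -3/501857 (B = -3/(82387 + 419470) = -3/501857 ≈ -5.9778e-6)
(-15*110)/B = (-15*110)/(-3/501857) = -1650*(-501857/3) = 276021350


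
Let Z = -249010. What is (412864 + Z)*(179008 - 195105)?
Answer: -2637557838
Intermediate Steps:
(412864 + Z)*(179008 - 195105) = (412864 - 249010)*(179008 - 195105) = 163854*(-16097) = -2637557838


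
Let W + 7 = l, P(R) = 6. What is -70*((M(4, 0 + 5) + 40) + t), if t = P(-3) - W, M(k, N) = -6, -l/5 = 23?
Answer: -11340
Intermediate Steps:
l = -115 (l = -5*23 = -115)
W = -122 (W = -7 - 115 = -122)
t = 128 (t = 6 - 1*(-122) = 6 + 122 = 128)
-70*((M(4, 0 + 5) + 40) + t) = -70*((-6 + 40) + 128) = -70*(34 + 128) = -70*162 = -11340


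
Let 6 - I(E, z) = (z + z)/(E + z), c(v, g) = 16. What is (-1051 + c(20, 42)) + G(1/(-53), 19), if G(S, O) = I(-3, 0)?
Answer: -1029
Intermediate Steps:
I(E, z) = 6 - 2*z/(E + z) (I(E, z) = 6 - (z + z)/(E + z) = 6 - 2*z/(E + z))
G(S, O) = 6 (G(S, O) = 2*(2*0 + 3*(-3))/(-3 + 0) = 2*(0 - 9)/(-3) = 2*(-⅓)*(-9) = 6)
(-1051 + c(20, 42)) + G(1/(-53), 19) = (-1051 + 16) + 6 = -1035 + 6 = -1029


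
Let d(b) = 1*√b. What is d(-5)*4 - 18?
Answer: -18 + 4*I*√5 ≈ -18.0 + 8.9443*I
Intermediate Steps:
d(b) = √b
d(-5)*4 - 18 = √(-5)*4 - 18 = (I*√5)*4 - 18 = 4*I*√5 - 18 = -18 + 4*I*√5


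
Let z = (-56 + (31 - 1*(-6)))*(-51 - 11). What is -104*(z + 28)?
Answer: -125424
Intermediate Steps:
z = 1178 (z = (-56 + (31 + 6))*(-62) = (-56 + 37)*(-62) = -19*(-62) = 1178)
-104*(z + 28) = -104*(1178 + 28) = -104*1206 = -125424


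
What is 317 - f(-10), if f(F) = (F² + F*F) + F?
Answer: 127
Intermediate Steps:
f(F) = F + 2*F² (f(F) = (F² + F²) + F = 2*F² + F = F + 2*F²)
317 - f(-10) = 317 - (-10)*(1 + 2*(-10)) = 317 - (-10)*(1 - 20) = 317 - (-10)*(-19) = 317 - 1*190 = 317 - 190 = 127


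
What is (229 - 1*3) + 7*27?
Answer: 415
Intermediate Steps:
(229 - 1*3) + 7*27 = (229 - 3) + 189 = 226 + 189 = 415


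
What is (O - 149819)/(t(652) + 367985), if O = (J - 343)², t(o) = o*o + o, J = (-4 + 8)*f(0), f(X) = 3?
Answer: -40258/793741 ≈ -0.050719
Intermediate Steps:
J = 12 (J = (-4 + 8)*3 = 4*3 = 12)
t(o) = o + o² (t(o) = o² + o = o + o²)
O = 109561 (O = (12 - 343)² = (-331)² = 109561)
(O - 149819)/(t(652) + 367985) = (109561 - 149819)/(652*(1 + 652) + 367985) = -40258/(652*653 + 367985) = -40258/(425756 + 367985) = -40258/793741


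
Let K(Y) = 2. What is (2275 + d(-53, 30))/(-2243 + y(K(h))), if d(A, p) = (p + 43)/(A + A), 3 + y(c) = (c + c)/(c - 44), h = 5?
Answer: -5062617/4999808 ≈ -1.0126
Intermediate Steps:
y(c) = -3 + 2*c/(-44 + c) (y(c) = -3 + (c + c)/(c - 44) = -3 + (2*c)/(-44 + c) = -3 + 2*c/(-44 + c))
d(A, p) = (43 + p)/(2*A) (d(A, p) = (43 + p)/((2*A)) = (43 + p)*(1/(2*A)) = (43 + p)/(2*A))
(2275 + d(-53, 30))/(-2243 + y(K(h))) = (2275 + (½)*(43 + 30)/(-53))/(-2243 + (132 - 1*2)/(-44 + 2)) = (2275 + (½)*(-1/53)*73)/(-2243 + (132 - 2)/(-42)) = (2275 - 73/106)/(-2243 - 1/42*130) = 241077/(106*(-2243 - 65/21)) = 241077/(106*(-47168/21)) = (241077/106)*(-21/47168) = -5062617/4999808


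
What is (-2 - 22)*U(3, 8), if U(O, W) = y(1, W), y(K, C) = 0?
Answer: 0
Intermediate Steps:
U(O, W) = 0
(-2 - 22)*U(3, 8) = (-2 - 22)*0 = -24*0 = 0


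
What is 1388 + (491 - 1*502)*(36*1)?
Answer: 992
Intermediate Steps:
1388 + (491 - 1*502)*(36*1) = 1388 + (491 - 502)*36 = 1388 - 11*36 = 1388 - 396 = 992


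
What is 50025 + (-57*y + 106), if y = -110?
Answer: 56401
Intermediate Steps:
50025 + (-57*y + 106) = 50025 + (-57*(-110) + 106) = 50025 + (6270 + 106) = 50025 + 6376 = 56401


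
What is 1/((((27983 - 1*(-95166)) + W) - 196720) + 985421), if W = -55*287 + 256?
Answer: 1/896321 ≈ 1.1157e-6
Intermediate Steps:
W = -15529 (W = -15785 + 256 = -15529)
1/((((27983 - 1*(-95166)) + W) - 196720) + 985421) = 1/((((27983 - 1*(-95166)) - 15529) - 196720) + 985421) = 1/((((27983 + 95166) - 15529) - 196720) + 985421) = 1/(((123149 - 15529) - 196720) + 985421) = 1/((107620 - 196720) + 985421) = 1/(-89100 + 985421) = 1/896321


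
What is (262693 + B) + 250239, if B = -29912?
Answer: 483020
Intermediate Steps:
(262693 + B) + 250239 = (262693 - 29912) + 250239 = 232781 + 250239 = 483020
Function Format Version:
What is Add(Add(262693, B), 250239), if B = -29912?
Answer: 483020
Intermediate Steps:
Add(Add(262693, B), 250239) = Add(Add(262693, -29912), 250239) = Add(232781, 250239) = 483020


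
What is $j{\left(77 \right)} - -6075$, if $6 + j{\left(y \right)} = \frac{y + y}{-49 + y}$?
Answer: $\frac{12149}{2} \approx 6074.5$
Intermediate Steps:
$j{\left(y \right)} = -6 + \frac{2 y}{-49 + y}$ ($j{\left(y \right)} = -6 + \frac{y + y}{-49 + y} = -6 + \frac{2 y}{-49 + y}$)
$j{\left(77 \right)} - -6075 = \frac{2 \left(147 - 154\right)}{-49 + 77} - -6075 = \frac{2 \left(147 - 154\right)}{28} + 6075 = 2 \cdot \frac{1}{28} \left(-7\right) + 6075 = - \frac{1}{2} + 6075 = \frac{12149}{2}$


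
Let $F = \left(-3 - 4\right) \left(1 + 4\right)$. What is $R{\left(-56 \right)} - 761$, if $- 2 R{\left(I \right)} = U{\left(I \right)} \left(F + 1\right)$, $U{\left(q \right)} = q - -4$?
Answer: $-1645$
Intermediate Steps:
$U{\left(q \right)} = 4 + q$ ($U{\left(q \right)} = q + 4 = 4 + q$)
$F = -35$ ($F = \left(-7\right) 5 = -35$)
$R{\left(I \right)} = 68 + 17 I$ ($R{\left(I \right)} = - \frac{\left(4 + I\right) \left(-35 + 1\right)}{2} = - \frac{\left(4 + I\right) \left(-34\right)}{2} = - \frac{-136 - 34 I}{2} = 68 + 17 I$)
$R{\left(-56 \right)} - 761 = \left(68 + 17 \left(-56\right)\right) - 761 = \left(68 - 952\right) - 761 = -884 - 761 = -1645$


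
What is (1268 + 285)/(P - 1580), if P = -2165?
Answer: -1553/3745 ≈ -0.41469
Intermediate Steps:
(1268 + 285)/(P - 1580) = (1268 + 285)/(-2165 - 1580) = 1553/(-3745) = 1553*(-1/3745) = -1553/3745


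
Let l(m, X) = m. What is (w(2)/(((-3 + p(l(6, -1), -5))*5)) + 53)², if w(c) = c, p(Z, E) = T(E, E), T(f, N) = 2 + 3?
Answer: 70756/25 ≈ 2830.2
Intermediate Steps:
T(f, N) = 5
p(Z, E) = 5
(w(2)/(((-3 + p(l(6, -1), -5))*5)) + 53)² = (2/(((-3 + 5)*5)) + 53)² = (2/((2*5)) + 53)² = (2/10 + 53)² = (2*(⅒) + 53)² = (⅕ + 53)² = (266/5)² = 70756/25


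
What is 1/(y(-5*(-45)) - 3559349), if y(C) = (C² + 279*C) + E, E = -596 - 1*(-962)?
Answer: -1/3445583 ≈ -2.9023e-7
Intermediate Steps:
E = 366 (E = -596 + 962 = 366)
y(C) = 366 + C² + 279*C (y(C) = (C² + 279*C) + 366 = 366 + C² + 279*C)
1/(y(-5*(-45)) - 3559349) = 1/((366 + (-5*(-45))² + 279*(-5*(-45))) - 3559349) = 1/((366 + 225² + 279*225) - 3559349) = 1/((366 + 50625 + 62775) - 3559349) = 1/(113766 - 3559349) = 1/(-3445583) = -1/3445583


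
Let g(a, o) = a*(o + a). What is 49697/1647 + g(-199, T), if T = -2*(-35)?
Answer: 42329834/1647 ≈ 25701.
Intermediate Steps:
T = 70
g(a, o) = a*(a + o)
49697/1647 + g(-199, T) = 49697/1647 - 199*(-199 + 70) = 49697*(1/1647) - 199*(-129) = 49697/1647 + 25671 = 42329834/1647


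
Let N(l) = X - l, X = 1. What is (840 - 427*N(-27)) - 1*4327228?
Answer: -4338344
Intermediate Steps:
N(l) = 1 - l
(840 - 427*N(-27)) - 1*4327228 = (840 - 427*(1 - 1*(-27))) - 1*4327228 = (840 - 427*(1 + 27)) - 4327228 = (840 - 427*28) - 4327228 = (840 - 11956) - 4327228 = -11116 - 4327228 = -4338344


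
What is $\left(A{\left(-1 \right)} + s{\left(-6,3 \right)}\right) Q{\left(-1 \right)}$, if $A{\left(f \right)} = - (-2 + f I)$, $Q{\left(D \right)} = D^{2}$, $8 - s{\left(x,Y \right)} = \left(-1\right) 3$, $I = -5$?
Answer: $8$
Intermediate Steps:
$s{\left(x,Y \right)} = 11$ ($s{\left(x,Y \right)} = 8 - \left(-1\right) 3 = 8 - -3 = 8 + 3 = 11$)
$A{\left(f \right)} = 2 + 5 f$ ($A{\left(f \right)} = - (-2 + f \left(-5\right)) = - (-2 - 5 f) = 2 + 5 f$)
$\left(A{\left(-1 \right)} + s{\left(-6,3 \right)}\right) Q{\left(-1 \right)} = \left(\left(2 + 5 \left(-1\right)\right) + 11\right) \left(-1\right)^{2} = \left(\left(2 - 5\right) + 11\right) 1 = \left(-3 + 11\right) 1 = 8 \cdot 1 = 8$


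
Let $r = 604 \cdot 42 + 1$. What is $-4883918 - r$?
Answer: $-4909287$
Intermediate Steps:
$r = 25369$ ($r = 25368 + 1 = 25369$)
$-4883918 - r = -4883918 - 25369 = -4909287$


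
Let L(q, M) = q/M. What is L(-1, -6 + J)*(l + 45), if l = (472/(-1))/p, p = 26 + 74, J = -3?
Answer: 1007/225 ≈ 4.4756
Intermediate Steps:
p = 100
l = -118/25 (l = (472/(-1))/100 = (472*(-1))*(1/100) = -472*1/100 = -118/25 ≈ -4.7200)
L(-1, -6 + J)*(l + 45) = (-1/(-6 - 3))*(-118/25 + 45) = -1/(-9)*(1007/25) = -1*(-1/9)*(1007/25) = (1/9)*(1007/25) = 1007/225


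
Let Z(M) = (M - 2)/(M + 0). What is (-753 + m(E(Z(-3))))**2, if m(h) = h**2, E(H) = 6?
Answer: 514089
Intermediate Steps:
Z(M) = (-2 + M)/M
(-753 + m(E(Z(-3))))**2 = (-753 + 6**2)**2 = (-753 + 36)**2 = (-717)**2 = 514089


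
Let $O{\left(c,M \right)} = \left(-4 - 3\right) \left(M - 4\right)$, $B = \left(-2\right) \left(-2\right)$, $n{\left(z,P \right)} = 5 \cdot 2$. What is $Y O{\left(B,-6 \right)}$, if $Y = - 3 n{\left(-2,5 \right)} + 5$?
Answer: $-1750$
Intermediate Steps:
$n{\left(z,P \right)} = 10$
$B = 4$
$O{\left(c,M \right)} = 28 - 7 M$ ($O{\left(c,M \right)} = - 7 \left(-4 + M\right) = 28 - 7 M$)
$Y = -25$ ($Y = \left(-3\right) 10 + 5 = -30 + 5 = -25$)
$Y O{\left(B,-6 \right)} = - 25 \left(28 - -42\right) = - 25 \left(28 + 42\right) = \left(-25\right) 70 = -1750$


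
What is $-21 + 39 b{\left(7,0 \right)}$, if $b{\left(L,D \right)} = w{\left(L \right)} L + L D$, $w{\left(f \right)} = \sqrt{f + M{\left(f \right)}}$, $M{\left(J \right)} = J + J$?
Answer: $-21 + 273 \sqrt{21} \approx 1230.0$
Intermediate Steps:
$M{\left(J \right)} = 2 J$
$w{\left(f \right)} = \sqrt{3} \sqrt{f}$ ($w{\left(f \right)} = \sqrt{f + 2 f} = \sqrt{3 f} = \sqrt{3} \sqrt{f}$)
$b{\left(L,D \right)} = D L + \sqrt{3} L^{\frac{3}{2}}$ ($b{\left(L,D \right)} = \sqrt{3} \sqrt{L} L + L D = \sqrt{3} L^{\frac{3}{2}} + D L = D L + \sqrt{3} L^{\frac{3}{2}}$)
$-21 + 39 b{\left(7,0 \right)} = -21 + 39 \cdot 7 \left(0 + \sqrt{3} \sqrt{7}\right) = -21 + 39 \cdot 7 \left(0 + \sqrt{21}\right) = -21 + 39 \cdot 7 \sqrt{21} = -21 + 273 \sqrt{21}$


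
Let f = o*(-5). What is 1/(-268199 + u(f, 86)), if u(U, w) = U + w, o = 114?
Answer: -1/268683 ≈ -3.7219e-6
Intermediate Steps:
f = -570 (f = 114*(-5) = -570)
1/(-268199 + u(f, 86)) = 1/(-268199 + (-570 + 86)) = 1/(-268199 - 484) = 1/(-268683) = -1/268683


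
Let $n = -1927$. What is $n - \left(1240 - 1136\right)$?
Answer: $-2031$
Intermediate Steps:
$n - \left(1240 - 1136\right) = -1927 - \left(1240 - 1136\right) = -1927 - 104 = -2031$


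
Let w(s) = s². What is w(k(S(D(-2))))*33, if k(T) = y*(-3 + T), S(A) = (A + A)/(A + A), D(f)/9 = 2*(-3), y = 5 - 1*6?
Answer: 132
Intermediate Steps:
y = -1 (y = 5 - 6 = -1)
D(f) = -54 (D(f) = 9*(2*(-3)) = 9*(-6) = -54)
S(A) = 1 (S(A) = (2*A)/((2*A)) = (2*A)*(1/(2*A)) = 1)
k(T) = 3 - T (k(T) = -(-3 + T) = 3 - T)
w(k(S(D(-2))))*33 = (3 - 1*1)²*33 = (3 - 1)²*33 = 2²*33 = 4*33 = 132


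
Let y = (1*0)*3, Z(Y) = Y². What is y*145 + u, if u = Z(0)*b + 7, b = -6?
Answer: 7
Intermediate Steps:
y = 0 (y = 0*3 = 0)
u = 7 (u = 0²*(-6) + 7 = 0*(-6) + 7 = 0 + 7 = 7)
y*145 + u = 0*145 + 7 = 0 + 7 = 7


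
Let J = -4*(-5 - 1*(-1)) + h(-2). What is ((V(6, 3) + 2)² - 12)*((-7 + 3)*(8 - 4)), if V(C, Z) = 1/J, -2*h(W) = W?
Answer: 35888/289 ≈ 124.18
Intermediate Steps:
h(W) = -W/2
J = 17 (J = -4*(-5 - 1*(-1)) - ½*(-2) = -4*(-5 + 1) + 1 = -4*(-4) + 1 = 16 + 1 = 17)
V(C, Z) = 1/17
((V(6, 3) + 2)² - 12)*((-7 + 3)*(8 - 4)) = ((1/17 + 2)² - 12)*((-7 + 3)*(8 - 4)) = ((35/17)² - 12)*(-4*4) = (1225/289 - 12)*(-16) = -2243/289*(-16) = 35888/289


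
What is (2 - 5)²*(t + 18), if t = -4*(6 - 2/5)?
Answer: -198/5 ≈ -39.600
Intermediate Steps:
t = -112/5 (t = -4*(6 - 2*⅕) = -4*(6 - ⅖) = -4*28/5 = -112/5 ≈ -22.400)
(2 - 5)²*(t + 18) = (2 - 5)²*(-112/5 + 18) = (-3)²*(-22/5) = 9*(-22/5) = -198/5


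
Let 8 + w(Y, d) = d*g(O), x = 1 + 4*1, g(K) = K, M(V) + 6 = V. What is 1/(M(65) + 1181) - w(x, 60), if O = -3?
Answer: 233121/1240 ≈ 188.00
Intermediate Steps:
M(V) = -6 + V
x = 5 (x = 1 + 4 = 5)
w(Y, d) = -8 - 3*d (w(Y, d) = -8 + d*(-3) = -8 - 3*d)
1/(M(65) + 1181) - w(x, 60) = 1/((-6 + 65) + 1181) - (-8 - 3*60) = 1/(59 + 1181) - (-8 - 180) = 1/1240 - 1*(-188) = 1/1240 + 188 = 233121/1240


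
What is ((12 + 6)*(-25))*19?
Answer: -8550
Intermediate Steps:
((12 + 6)*(-25))*19 = (18*(-25))*19 = -450*19 = -8550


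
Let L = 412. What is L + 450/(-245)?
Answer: 20098/49 ≈ 410.16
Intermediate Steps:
L + 450/(-245) = 412 + 450/(-245) = 412 + 450*(-1/245) = 412 - 90/49 = 20098/49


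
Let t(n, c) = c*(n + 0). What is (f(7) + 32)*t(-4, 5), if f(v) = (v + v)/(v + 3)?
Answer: -668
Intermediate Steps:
t(n, c) = c*n
f(v) = 2*v/(3 + v) (f(v) = (2*v)/(3 + v) = 2*v/(3 + v))
(f(7) + 32)*t(-4, 5) = (2*7/(3 + 7) + 32)*(5*(-4)) = (2*7/10 + 32)*(-20) = (2*7*(⅒) + 32)*(-20) = (7/5 + 32)*(-20) = (167/5)*(-20) = -668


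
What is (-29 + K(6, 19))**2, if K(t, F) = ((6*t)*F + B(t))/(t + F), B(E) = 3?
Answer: 1444/625 ≈ 2.3104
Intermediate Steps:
K(t, F) = (3 + 6*F*t)/(F + t) (K(t, F) = ((6*t)*F + 3)/(t + F) = (6*F*t + 3)/(F + t) = (3 + 6*F*t)/(F + t))
(-29 + K(6, 19))**2 = (-29 + 3*(1 + 2*19*6)/(19 + 6))**2 = (-29 + 3*(1 + 228)/25)**2 = (-29 + 3*(1/25)*229)**2 = (-29 + 687/25)**2 = (-38/25)**2 = 1444/625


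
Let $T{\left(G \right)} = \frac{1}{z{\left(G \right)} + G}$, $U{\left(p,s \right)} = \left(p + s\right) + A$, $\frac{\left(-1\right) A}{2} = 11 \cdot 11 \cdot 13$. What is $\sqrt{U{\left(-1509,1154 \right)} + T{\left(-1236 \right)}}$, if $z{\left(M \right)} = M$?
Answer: $\frac{i \sqrt{5348464314}}{1236} \approx 59.169 i$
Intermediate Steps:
$A = -3146$ ($A = - 2 \cdot 11 \cdot 11 \cdot 13 = - 2 \cdot 121 \cdot 13 = \left(-2\right) 1573 = -3146$)
$U{\left(p,s \right)} = -3146 + p + s$ ($U{\left(p,s \right)} = \left(p + s\right) - 3146 = -3146 + p + s$)
$T{\left(G \right)} = \frac{1}{2 G}$ ($T{\left(G \right)} = \frac{1}{G + G} = \frac{1}{2 G}$)
$\sqrt{U{\left(-1509,1154 \right)} + T{\left(-1236 \right)}} = \sqrt{\left(-3146 - 1509 + 1154\right) + \frac{1}{2 \left(-1236\right)}} = \sqrt{-3501 + \frac{1}{2} \left(- \frac{1}{1236}\right)} = \sqrt{-3501 - \frac{1}{2472}} = \sqrt{- \frac{8654473}{2472}} = \frac{i \sqrt{5348464314}}{1236}$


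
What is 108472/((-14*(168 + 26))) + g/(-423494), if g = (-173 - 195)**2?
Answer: -826875942/20539459 ≈ -40.258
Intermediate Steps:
g = 135424 (g = (-368)**2 = 135424)
108472/((-14*(168 + 26))) + g/(-423494) = 108472/((-14*(168 + 26))) + 135424/(-423494) = 108472/((-14*194)) + 135424*(-1/423494) = 108472/(-2716) - 67712/211747 = 108472*(-1/2716) - 67712/211747 = -3874/97 - 67712/211747 = -826875942/20539459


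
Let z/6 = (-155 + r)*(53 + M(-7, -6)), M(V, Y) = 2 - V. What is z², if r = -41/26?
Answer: 573360926436/169 ≈ 3.3927e+9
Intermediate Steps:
r = -41/26 (r = -41*1/26 = -41/26 ≈ -1.5769)
z = -757206/13 (z = 6*((-155 - 41/26)*(53 + (2 - 1*(-7)))) = 6*(-4071*(53 + (2 + 7))/26) = 6*(-4071*(53 + 9)/26) = 6*(-4071/26*62) = 6*(-126201/13) = -757206/13 ≈ -58247.)
z² = (-757206/13)² = 573360926436/169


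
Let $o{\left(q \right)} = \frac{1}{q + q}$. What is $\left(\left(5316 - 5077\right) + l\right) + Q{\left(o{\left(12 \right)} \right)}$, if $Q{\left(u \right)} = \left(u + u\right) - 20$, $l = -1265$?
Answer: $- \frac{12551}{12} \approx -1045.9$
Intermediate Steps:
$o{\left(q \right)} = \frac{1}{2 q}$
$Q{\left(u \right)} = -20 + 2 u$ ($Q{\left(u \right)} = 2 u - 20 = -20 + 2 u$)
$\left(\left(5316 - 5077\right) + l\right) + Q{\left(o{\left(12 \right)} \right)} = \left(\left(5316 - 5077\right) - 1265\right) - \left(20 - 2 \frac{1}{2 \cdot 12}\right) = \left(239 - 1265\right) - \left(20 - 2 \cdot \frac{1}{2} \cdot \frac{1}{12}\right) = -1026 + \left(-20 + 2 \cdot \frac{1}{24}\right) = -1026 + \left(-20 + \frac{1}{12}\right) = -1026 - \frac{239}{12} = - \frac{12551}{12}$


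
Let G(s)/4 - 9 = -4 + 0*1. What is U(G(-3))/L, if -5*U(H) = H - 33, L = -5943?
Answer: -13/29715 ≈ -0.00043749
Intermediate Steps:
G(s) = 20 (G(s) = 36 + 4*(-4 + 0*1) = 36 + 4*(-4 + 0) = 36 + 4*(-4) = 36 - 16 = 20)
U(H) = 33/5 - H/5 (U(H) = -(H - 33)/5 = -(-33 + H)/5 = 33/5 - H/5)
U(G(-3))/L = (33/5 - 1/5*20)/(-5943) = (33/5 - 4)*(-1/5943) = (13/5)*(-1/5943) = -13/29715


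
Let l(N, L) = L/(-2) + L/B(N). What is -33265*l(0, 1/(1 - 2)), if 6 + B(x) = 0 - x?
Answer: -66530/3 ≈ -22177.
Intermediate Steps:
B(x) = -6 - x (B(x) = -6 + (0 - x) = -6 - x)
l(N, L) = -L/2 + L/(-6 - N) (l(N, L) = L/(-2) + L/(-6 - N) = L*(-½) + L/(-6 - N) = -L/2 + L/(-6 - N))
-33265*l(0, 1/(1 - 2)) = -33265*(-8 - 1*0)/(2*(1 - 2)*(6 + 0)) = -33265*(-8 + 0)/(2*(-1)*6) = -33265*(-1)*(-8)/(2*6) = -33265*⅔ = -66530/3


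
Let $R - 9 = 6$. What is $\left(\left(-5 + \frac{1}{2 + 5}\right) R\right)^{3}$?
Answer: $- \frac{132651000}{343} \approx -3.8674 \cdot 10^{5}$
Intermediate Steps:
$R = 15$ ($R = 9 + 6 = 15$)
$\left(\left(-5 + \frac{1}{2 + 5}\right) R\right)^{3} = \left(\left(-5 + \frac{1}{2 + 5}\right) 15\right)^{3} = \left(\left(-5 + \frac{1}{7}\right) 15\right)^{3} = \left(\left(- \frac{34}{7}\right) 15\right)^{3} = \left(- \frac{510}{7}\right)^{3} = - \frac{132651000}{343}$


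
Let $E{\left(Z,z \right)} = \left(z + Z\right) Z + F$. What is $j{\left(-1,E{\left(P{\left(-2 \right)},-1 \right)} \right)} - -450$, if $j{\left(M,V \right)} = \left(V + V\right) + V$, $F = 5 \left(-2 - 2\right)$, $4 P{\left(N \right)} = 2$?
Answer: $\frac{1557}{4} \approx 389.25$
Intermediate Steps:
$P{\left(N \right)} = \frac{1}{2}$ ($P{\left(N \right)} = \frac{1}{4} \cdot 2 = \frac{1}{2}$)
$F = -20$ ($F = 5 \left(-4\right) = -20$)
$E{\left(Z,z \right)} = -20 + Z \left(Z + z\right)$ ($E{\left(Z,z \right)} = \left(z + Z\right) Z - 20 = \left(Z + z\right) Z - 20 = Z \left(Z + z\right) - 20 = -20 + Z \left(Z + z\right)$)
$j{\left(M,V \right)} = 3 V$ ($j{\left(M,V \right)} = 2 V + V = 3 V$)
$j{\left(-1,E{\left(P{\left(-2 \right)},-1 \right)} \right)} - -450 = 3 \left(-20 + \left(\frac{1}{2}\right)^{2} + \frac{1}{2} \left(-1\right)\right) - -450 = 3 \left(-20 + \frac{1}{4} - \frac{1}{2}\right) + 450 = 3 \left(- \frac{81}{4}\right) + 450 = - \frac{243}{4} + 450 = \frac{1557}{4}$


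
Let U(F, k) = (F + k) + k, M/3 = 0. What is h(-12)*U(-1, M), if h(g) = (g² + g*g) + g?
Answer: -276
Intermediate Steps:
M = 0 (M = 3*0 = 0)
U(F, k) = F + 2*k
h(g) = g + 2*g² (h(g) = (g² + g²) + g = 2*g² + g = g + 2*g²)
h(-12)*U(-1, M) = (-12*(1 + 2*(-12)))*(-1 + 2*0) = (-12*(1 - 24))*(-1 + 0) = -12*(-23)*(-1) = 276*(-1) = -276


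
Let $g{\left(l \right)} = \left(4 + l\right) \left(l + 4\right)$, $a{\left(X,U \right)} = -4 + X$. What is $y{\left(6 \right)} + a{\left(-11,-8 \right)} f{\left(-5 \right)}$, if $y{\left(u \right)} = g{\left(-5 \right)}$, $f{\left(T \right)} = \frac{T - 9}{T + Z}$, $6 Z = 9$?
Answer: $-59$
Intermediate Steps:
$Z = \frac{3}{2}$ ($Z = \frac{1}{6} \cdot 9 = \frac{3}{2} \approx 1.5$)
$f{\left(T \right)} = \frac{-9 + T}{\frac{3}{2} + T}$ ($f{\left(T \right)} = \frac{T - 9}{T + \frac{3}{2}} = \frac{-9 + T}{\frac{3}{2} + T}$)
$g{\left(l \right)} = \left(4 + l\right)^{2}$ ($g{\left(l \right)} = \left(4 + l\right) \left(4 + l\right) = \left(4 + l\right)^{2}$)
$y{\left(u \right)} = 1$ ($y{\left(u \right)} = \left(4 - 5\right)^{2} = \left(-1\right)^{2} = 1$)
$y{\left(6 \right)} + a{\left(-11,-8 \right)} f{\left(-5 \right)} = 1 + \left(-4 - 11\right) \frac{2 \left(-9 - 5\right)}{3 + 2 \left(-5\right)} = 1 - 15 \cdot 2 \frac{1}{3 - 10} \left(-14\right) = 1 - 15 \cdot 2 \frac{1}{-7} \left(-14\right) = 1 - 15 \cdot 2 \left(- \frac{1}{7}\right) \left(-14\right) = 1 - 60 = -59$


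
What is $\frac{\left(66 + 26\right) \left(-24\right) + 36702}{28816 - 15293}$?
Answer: $\frac{34494}{13523} \approx 2.5508$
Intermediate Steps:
$\frac{\left(66 + 26\right) \left(-24\right) + 36702}{28816 - 15293} = \frac{92 \left(-24\right) + 36702}{13523} = \left(-2208 + 36702\right) \frac{1}{13523} = 34494 \cdot \frac{1}{13523} = \frac{34494}{13523}$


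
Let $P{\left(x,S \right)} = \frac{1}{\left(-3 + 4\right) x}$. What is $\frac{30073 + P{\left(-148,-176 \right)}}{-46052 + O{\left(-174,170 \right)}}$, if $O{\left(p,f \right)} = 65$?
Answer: $- \frac{1483601}{2268692} \approx -0.65395$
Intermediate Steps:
$P{\left(x,S \right)} = \frac{1}{x}$ ($P{\left(x,S \right)} = \frac{1}{1 x} = \frac{1}{x}$)
$\frac{30073 + P{\left(-148,-176 \right)}}{-46052 + O{\left(-174,170 \right)}} = \frac{30073 + \frac{1}{-148}}{-46052 + 65} = \frac{30073 - \frac{1}{148}}{-45987} = \frac{4450803}{148} \left(- \frac{1}{45987}\right) = - \frac{1483601}{2268692}$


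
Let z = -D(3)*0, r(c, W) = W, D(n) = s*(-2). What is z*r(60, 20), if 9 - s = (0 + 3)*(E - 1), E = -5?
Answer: 0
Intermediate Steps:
s = 27 (s = 9 - (0 + 3)*(-5 - 1) = 9 - 3*(-6) = 9 - 1*(-18) = 9 + 18 = 27)
D(n) = -54 (D(n) = 27*(-2) = -54)
z = 0 (z = -1*(-54)*0 = 54*0 = 0)
z*r(60, 20) = 0*20 = 0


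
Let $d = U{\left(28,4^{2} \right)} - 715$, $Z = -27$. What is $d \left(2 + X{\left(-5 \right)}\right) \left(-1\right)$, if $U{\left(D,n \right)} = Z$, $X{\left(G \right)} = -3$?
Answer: $-742$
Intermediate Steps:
$U{\left(D,n \right)} = -27$
$d = -742$ ($d = -27 - 715 = -742$)
$d \left(2 + X{\left(-5 \right)}\right) \left(-1\right) = - 742 \left(2 - 3\right) \left(-1\right) = - 742 \left(\left(-1\right) \left(-1\right)\right) = \left(-742\right) 1 = -742$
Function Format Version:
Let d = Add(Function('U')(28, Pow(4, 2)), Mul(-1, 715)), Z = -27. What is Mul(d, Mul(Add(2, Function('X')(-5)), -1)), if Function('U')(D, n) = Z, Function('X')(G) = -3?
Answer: -742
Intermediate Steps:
Function('U')(D, n) = -27
d = -742 (d = Add(-27, Mul(-1, 715)) = Add(-27, -715) = -742)
Mul(d, Mul(Add(2, Function('X')(-5)), -1)) = Mul(-742, Mul(Add(2, -3), -1)) = Mul(-742, Mul(-1, -1)) = Mul(-742, 1) = -742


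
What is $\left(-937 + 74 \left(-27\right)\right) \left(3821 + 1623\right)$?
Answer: $-15978140$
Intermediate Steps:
$\left(-937 + 74 \left(-27\right)\right) \left(3821 + 1623\right) = \left(-937 - 1998\right) 5444 = \left(-2935\right) 5444 = -15978140$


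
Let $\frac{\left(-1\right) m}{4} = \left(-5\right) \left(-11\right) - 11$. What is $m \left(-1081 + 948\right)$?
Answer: $23408$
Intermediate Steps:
$m = -176$ ($m = - 4 \left(\left(-5\right) \left(-11\right) - 11\right) = - 4 \left(55 - 11\right) = \left(-4\right) 44 = -176$)
$m \left(-1081 + 948\right) = - 176 \left(-1081 + 948\right) = \left(-176\right) \left(-133\right) = 23408$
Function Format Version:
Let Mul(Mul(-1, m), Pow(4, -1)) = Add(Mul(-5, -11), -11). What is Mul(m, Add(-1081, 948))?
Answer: 23408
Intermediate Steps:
m = -176 (m = Mul(-4, Add(Mul(-5, -11), -11)) = Mul(-4, Add(55, -11)) = Mul(-4, 44) = -176)
Mul(m, Add(-1081, 948)) = Mul(-176, Add(-1081, 948)) = Mul(-176, -133) = 23408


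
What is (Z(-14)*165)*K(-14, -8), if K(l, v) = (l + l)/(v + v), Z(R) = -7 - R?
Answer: 8085/4 ≈ 2021.3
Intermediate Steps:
K(l, v) = l/v (K(l, v) = (2*l)/((2*v)) = (2*l)*(1/(2*v)) = l/v)
(Z(-14)*165)*K(-14, -8) = ((-7 - 1*(-14))*165)*(-14/(-8)) = ((-7 + 14)*165)*(-14*(-⅛)) = (7*165)*(7/4) = 1155*(7/4) = 8085/4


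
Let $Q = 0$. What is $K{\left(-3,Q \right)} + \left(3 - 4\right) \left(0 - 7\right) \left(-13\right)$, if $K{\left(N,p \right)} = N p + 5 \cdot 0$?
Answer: $-91$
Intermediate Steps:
$K{\left(N,p \right)} = N p$ ($K{\left(N,p \right)} = N p + 0 = N p$)
$K{\left(-3,Q \right)} + \left(3 - 4\right) \left(0 - 7\right) \left(-13\right) = \left(-3\right) 0 + \left(3 - 4\right) \left(0 - 7\right) \left(-13\right) = 0 + \left(-1\right) \left(-7\right) \left(-13\right) = 0 + 7 \left(-13\right) = 0 - 91 = -91$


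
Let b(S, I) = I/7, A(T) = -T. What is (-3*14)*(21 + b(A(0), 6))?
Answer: -918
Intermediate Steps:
b(S, I) = I/7 (b(S, I) = I*(⅐) = I/7)
(-3*14)*(21 + b(A(0), 6)) = (-3*14)*(21 + (⅐)*6) = -42*(21 + 6/7) = -42*153/7 = -918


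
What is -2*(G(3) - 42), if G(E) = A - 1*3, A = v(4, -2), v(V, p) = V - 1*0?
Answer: 82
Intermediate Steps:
v(V, p) = V (v(V, p) = V + 0 = V)
A = 4
G(E) = 1 (G(E) = 4 - 1*3 = 4 - 3 = 1)
-2*(G(3) - 42) = -2*(1 - 42) = -2*(-41) = 82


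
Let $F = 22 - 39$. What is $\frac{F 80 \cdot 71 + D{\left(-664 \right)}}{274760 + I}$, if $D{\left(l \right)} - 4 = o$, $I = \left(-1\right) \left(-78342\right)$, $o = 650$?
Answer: $- \frac{47953}{176551} \approx -0.27161$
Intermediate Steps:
$F = -17$ ($F = 22 - 39 = -17$)
$I = 78342$
$D{\left(l \right)} = 654$ ($D{\left(l \right)} = 4 + 650 = 654$)
$\frac{F 80 \cdot 71 + D{\left(-664 \right)}}{274760 + I} = \frac{\left(-17\right) 80 \cdot 71 + 654}{274760 + 78342} = \frac{\left(-1360\right) 71 + 654}{353102} = \left(-96560 + 654\right) \frac{1}{353102} = \left(-95906\right) \frac{1}{353102} = - \frac{47953}{176551}$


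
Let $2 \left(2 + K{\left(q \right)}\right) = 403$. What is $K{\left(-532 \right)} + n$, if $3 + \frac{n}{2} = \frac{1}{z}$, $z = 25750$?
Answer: $\frac{4982627}{25750} \approx 193.5$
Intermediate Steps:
$K{\left(q \right)} = \frac{399}{2}$ ($K{\left(q \right)} = -2 + \frac{1}{2} \cdot 403 = -2 + \frac{403}{2} = \frac{399}{2}$)
$n = - \frac{77249}{12875}$ ($n = -6 + \frac{2}{25750} = -6 + 2 \cdot \frac{1}{25750} = -6 + \frac{1}{12875} = - \frac{77249}{12875} \approx -5.9999$)
$K{\left(-532 \right)} + n = \frac{399}{2} - \frac{77249}{12875} = \frac{4982627}{25750}$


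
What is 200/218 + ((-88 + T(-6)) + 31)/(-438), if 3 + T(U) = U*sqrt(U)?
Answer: 8390/7957 + I*sqrt(6)/73 ≈ 1.0544 + 0.033555*I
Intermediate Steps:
T(U) = -3 + U**(3/2) (T(U) = -3 + U*sqrt(U) = -3 + U**(3/2))
200/218 + ((-88 + T(-6)) + 31)/(-438) = 200/218 + ((-88 + (-3 + (-6)**(3/2))) + 31)/(-438) = 200*(1/218) + ((-88 + (-3 - 6*I*sqrt(6))) + 31)*(-1/438) = 100/109 + ((-91 - 6*I*sqrt(6)) + 31)*(-1/438) = 100/109 + (-60 - 6*I*sqrt(6))*(-1/438) = 100/109 + (10/73 + I*sqrt(6)/73) = 8390/7957 + I*sqrt(6)/73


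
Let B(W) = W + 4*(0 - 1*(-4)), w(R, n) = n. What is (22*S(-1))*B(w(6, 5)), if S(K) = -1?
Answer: -462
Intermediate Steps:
B(W) = 16 + W (B(W) = W + 4*(0 + 4) = W + 4*4 = W + 16 = 16 + W)
(22*S(-1))*B(w(6, 5)) = (22*(-1))*(16 + 5) = -22*21 = -462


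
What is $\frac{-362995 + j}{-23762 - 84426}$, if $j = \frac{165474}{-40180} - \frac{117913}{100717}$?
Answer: $\frac{734496429261949}{218908089291640} \approx 3.3553$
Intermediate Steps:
$j = - \frac{10701894599}{2023404530}$ ($j = 165474 \left(- \frac{1}{40180}\right) - \frac{117913}{100717} = - \frac{82737}{20090} - \frac{117913}{100717} = - \frac{10701894599}{2023404530} \approx -5.2891$)
$\frac{-362995 + j}{-23762 - 84426} = \frac{-362995 - \frac{10701894599}{2023404530}}{-23762 - 84426} = - \frac{734496429261949}{2023404530 \left(-108188\right)} = \left(- \frac{734496429261949}{2023404530}\right) \left(- \frac{1}{108188}\right) = \frac{734496429261949}{218908089291640}$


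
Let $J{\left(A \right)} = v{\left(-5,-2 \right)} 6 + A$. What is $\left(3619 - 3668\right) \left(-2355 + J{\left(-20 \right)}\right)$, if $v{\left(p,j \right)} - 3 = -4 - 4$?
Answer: $117845$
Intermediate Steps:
$v{\left(p,j \right)} = -5$ ($v{\left(p,j \right)} = 3 - 8 = -5$)
$J{\left(A \right)} = -30 + A$ ($J{\left(A \right)} = \left(-5\right) 6 + A = -30 + A$)
$\left(3619 - 3668\right) \left(-2355 + J{\left(-20 \right)}\right) = \left(3619 - 3668\right) \left(-2355 - 50\right) = - 49 \left(-2355 - 50\right) = \left(-49\right) \left(-2405\right) = 117845$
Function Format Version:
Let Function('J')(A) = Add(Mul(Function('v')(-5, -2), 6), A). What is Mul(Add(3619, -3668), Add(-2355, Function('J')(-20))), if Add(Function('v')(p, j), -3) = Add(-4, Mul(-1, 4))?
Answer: 117845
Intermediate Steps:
Function('v')(p, j) = -5 (Function('v')(p, j) = Add(3, Add(-4, Mul(-1, 4))) = Add(3, Add(-4, -4)) = Add(3, -8) = -5)
Function('J')(A) = Add(-30, A) (Function('J')(A) = Add(Mul(-5, 6), A) = Add(-30, A))
Mul(Add(3619, -3668), Add(-2355, Function('J')(-20))) = Mul(Add(3619, -3668), Add(-2355, Add(-30, -20))) = Mul(-49, Add(-2355, -50)) = Mul(-49, -2405) = 117845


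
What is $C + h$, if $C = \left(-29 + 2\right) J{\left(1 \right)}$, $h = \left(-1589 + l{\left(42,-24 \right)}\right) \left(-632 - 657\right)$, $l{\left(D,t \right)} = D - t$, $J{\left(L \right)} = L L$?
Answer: $1963120$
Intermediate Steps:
$J{\left(L \right)} = L^{2}$
$h = 1963147$ ($h = \left(-1589 + \left(42 - -24\right)\right) \left(-632 - 657\right) = \left(-1589 + \left(42 + 24\right)\right) \left(-1289\right) = \left(-1589 + 66\right) \left(-1289\right) = \left(-1523\right) \left(-1289\right) = 1963147$)
$C = -27$ ($C = \left(-29 + 2\right) 1^{2} = \left(-27\right) 1 = -27$)
$C + h = -27 + 1963147 = 1963120$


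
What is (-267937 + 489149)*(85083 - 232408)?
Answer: -32590057900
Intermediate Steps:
(-267937 + 489149)*(85083 - 232408) = 221212*(-147325) = -32590057900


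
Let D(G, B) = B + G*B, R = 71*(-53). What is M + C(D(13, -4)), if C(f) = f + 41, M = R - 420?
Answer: -4198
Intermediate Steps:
R = -3763
D(G, B) = B + B*G
M = -4183 (M = -3763 - 420 = -4183)
C(f) = 41 + f
M + C(D(13, -4)) = -4183 + (41 - 4*(1 + 13)) = -4183 + (41 - 4*14) = -4183 + (41 - 56) = -4183 - 15 = -4198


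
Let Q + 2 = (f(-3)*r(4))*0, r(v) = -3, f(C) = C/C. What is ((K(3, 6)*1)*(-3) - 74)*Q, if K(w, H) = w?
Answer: 166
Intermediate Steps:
f(C) = 1
Q = -2 (Q = -2 + (1*(-3))*0 = -2 - 3*0 = -2 + 0 = -2)
((K(3, 6)*1)*(-3) - 74)*Q = ((3*1)*(-3) - 74)*(-2) = (3*(-3) - 74)*(-2) = (-9 - 74)*(-2) = -83*(-2) = 166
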